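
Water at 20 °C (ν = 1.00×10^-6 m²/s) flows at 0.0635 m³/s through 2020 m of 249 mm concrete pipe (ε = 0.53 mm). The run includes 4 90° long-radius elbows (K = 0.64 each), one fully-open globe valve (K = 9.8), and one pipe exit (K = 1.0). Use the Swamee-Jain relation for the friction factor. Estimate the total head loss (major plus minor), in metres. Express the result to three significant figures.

H_L ≈ 18.4 m

V = 4Q/(πD²) = 1.304 m/s; V²/2g = 0.08667 m
Re = 3.25×10^5, ε/D = 0.00213 → f = 0.02449 (Swamee-Jain)
Major: h_f = f(L/D)·V²/2g = 0.02449·8112·0.08667 = 17.22 m
Minor: ΣK = 13.4; h_m = ΣK·V²/2g = 1.158 m
Total H_L = 17.22 + 1.158 = 18.38 m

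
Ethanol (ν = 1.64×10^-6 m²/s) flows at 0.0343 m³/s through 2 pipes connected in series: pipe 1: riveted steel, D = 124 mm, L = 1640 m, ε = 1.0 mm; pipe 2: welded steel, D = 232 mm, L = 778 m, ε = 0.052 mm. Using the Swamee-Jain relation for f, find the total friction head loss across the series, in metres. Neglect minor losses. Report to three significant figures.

H ≈ 197 m

Pipe 1: V = 2.840 m/s, Re = 2.15×10^5, ε/D = 0.00806, f = 0.03577, h_1 = f(L/D)V²/2g = 194.5 m
Pipe 2: V = 0.8114 m/s, Re = 1.15×10^5, ε/D = 2.24×10^-4, f = 0.01871, h_2 = f(L/D)V²/2g = 2.105 m
Series → Q common, losses add: H = Σh = 196.6 m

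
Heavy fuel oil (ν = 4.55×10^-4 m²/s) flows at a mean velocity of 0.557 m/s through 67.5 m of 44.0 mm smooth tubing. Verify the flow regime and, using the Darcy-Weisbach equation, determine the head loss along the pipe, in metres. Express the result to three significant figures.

h_f ≈ 28.8 m

Re = VD/ν = 0.557·0.04400/4.55×10^-4 = 53.9 → laminar (Re < 2300)
f = 64/Re = 1.188
h_f = f(L/D)V²/(2g) = 1.188·(67.5/0.04400)·0.557²/(2·9.81) = 28.82 m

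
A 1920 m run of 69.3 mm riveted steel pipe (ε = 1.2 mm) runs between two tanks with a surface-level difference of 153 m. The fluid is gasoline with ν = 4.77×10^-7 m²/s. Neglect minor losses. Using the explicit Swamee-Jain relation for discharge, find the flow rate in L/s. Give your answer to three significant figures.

Swamee-Jain (Type II): Q = -0.965·√(gD⁵h_f/L)·ln[ε/(3.7D) + √(3.17ν²L/(gD³h_f))]
√(gD⁵h_f/L) = √(9.81·0.0693⁵·153/1920) = 0.001118
ε/(3.7D) = 0.00468; √(3.17ν²L/(gD³h_f)) = 5.27×10^-5
Q = -0.965·0.001118·ln(0.004733) = 0.005774 m³/s
Check: V = 1.53 m/s, Re = 2.22×10^5, f = 0.04638, h_f = 154 m ≈ 153 m ✓

Q ≈ 5.77 L/s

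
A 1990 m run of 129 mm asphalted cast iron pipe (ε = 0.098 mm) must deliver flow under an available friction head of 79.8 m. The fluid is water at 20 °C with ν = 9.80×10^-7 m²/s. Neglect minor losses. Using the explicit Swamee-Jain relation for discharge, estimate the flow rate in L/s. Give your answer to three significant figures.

Swamee-Jain (Type II): Q = -0.965·√(gD⁵h_f/L)·ln[ε/(3.7D) + √(3.17ν²L/(gD³h_f))]
√(gD⁵h_f/L) = √(9.81·0.129⁵·79.8/1990) = 0.003749
ε/(3.7D) = 2.05×10^-4; √(3.17ν²L/(gD³h_f)) = 6.00×10^-5
Q = -0.965·0.003749·ln(2.654×10^-4) = 0.02979 m³/s
Check: V = 2.28 m/s, Re = 3.00×10^5, f = 0.01968, h_f = 80.4 m ≈ 79.8 m ✓

Q ≈ 29.8 L/s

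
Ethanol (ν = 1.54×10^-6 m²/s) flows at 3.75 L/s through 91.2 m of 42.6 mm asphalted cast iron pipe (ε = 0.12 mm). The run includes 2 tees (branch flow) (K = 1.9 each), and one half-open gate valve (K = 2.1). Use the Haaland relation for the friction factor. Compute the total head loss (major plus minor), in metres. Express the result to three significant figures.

H_L ≈ 22.8 m

V = 4Q/(πD²) = 2.631 m/s; V²/2g = 0.3528 m
Re = 7.28×10^4, ε/D = 0.00282 → f = 0.02740 (Haaland)
Major: h_f = f(L/D)·V²/2g = 0.02740·2141·0.3528 = 20.70 m
Minor: ΣK = 5.90; h_m = ΣK·V²/2g = 2.082 m
Total H_L = 20.70 + 2.082 = 22.78 m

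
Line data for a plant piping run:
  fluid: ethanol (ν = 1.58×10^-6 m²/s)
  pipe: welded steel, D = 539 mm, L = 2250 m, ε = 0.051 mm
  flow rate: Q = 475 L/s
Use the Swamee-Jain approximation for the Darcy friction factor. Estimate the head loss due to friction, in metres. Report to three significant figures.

h_f ≈ 12.8 m

V = 4Q/(πD²) = 4·0.475/(π·0.539²) = 2.082 m/s
Re = VD/ν = 2.082·0.539/1.58×10^-6 = 7.10×10^5 → turbulent
ε/D = 0.051/539 = 9.46×10^-5
Swamee-Jain: f = 0.01386
h_f = f(L/D)V²/(2g) = 0.01386·(2250/0.539)·2.082²/(2·9.81) = 12.78 m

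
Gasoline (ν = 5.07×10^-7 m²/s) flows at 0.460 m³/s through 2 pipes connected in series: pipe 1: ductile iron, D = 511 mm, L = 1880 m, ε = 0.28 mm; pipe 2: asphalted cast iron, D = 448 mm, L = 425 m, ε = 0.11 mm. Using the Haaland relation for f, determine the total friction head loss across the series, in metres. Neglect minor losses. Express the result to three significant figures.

Pipe 1: V = 2.243 m/s, Re = 2.26×10^6, ε/D = 5.48×10^-4, f = 0.01727, h_1 = f(L/D)V²/2g = 16.29 m
Pipe 2: V = 2.918 m/s, Re = 2.58×10^6, ε/D = 2.46×10^-4, f = 0.01465, h_2 = f(L/D)V²/2g = 6.032 m
Series → Q common, losses add: H = Σh = 22.32 m

H ≈ 22.3 m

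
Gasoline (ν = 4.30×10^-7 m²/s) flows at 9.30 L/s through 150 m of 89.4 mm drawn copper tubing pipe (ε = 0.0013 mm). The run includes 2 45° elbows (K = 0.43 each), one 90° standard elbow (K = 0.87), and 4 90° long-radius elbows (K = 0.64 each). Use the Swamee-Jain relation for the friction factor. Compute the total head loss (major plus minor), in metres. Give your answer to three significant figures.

H_L ≈ 3.20 m

V = 4Q/(πD²) = 1.482 m/s; V²/2g = 0.1119 m
Re = 3.08×10^5, ε/D = 1.45×10^-5 → f = 0.01448 (Swamee-Jain)
Major: h_f = f(L/D)·V²/2g = 0.01448·1678·0.1119 = 2.717 m
Minor: ΣK = 4.29; h_m = ΣK·V²/2g = 0.4799 m
Total H_L = 2.717 + 0.4799 = 3.197 m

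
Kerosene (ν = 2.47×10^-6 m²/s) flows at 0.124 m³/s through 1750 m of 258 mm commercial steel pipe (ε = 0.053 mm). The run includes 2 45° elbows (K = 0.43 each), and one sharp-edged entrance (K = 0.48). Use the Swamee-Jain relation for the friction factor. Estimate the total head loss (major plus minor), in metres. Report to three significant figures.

V = 4Q/(πD²) = 2.372 m/s; V²/2g = 0.2867 m
Re = 2.48×10^5, ε/D = 2.05×10^-4 → f = 0.01672 (Swamee-Jain)
Major: h_f = f(L/D)·V²/2g = 0.01672·6783·0.2867 = 32.51 m
Minor: ΣK = 1.34; h_m = ΣK·V²/2g = 0.3842 m
Total H_L = 32.51 + 0.3842 = 32.90 m

H_L ≈ 32.9 m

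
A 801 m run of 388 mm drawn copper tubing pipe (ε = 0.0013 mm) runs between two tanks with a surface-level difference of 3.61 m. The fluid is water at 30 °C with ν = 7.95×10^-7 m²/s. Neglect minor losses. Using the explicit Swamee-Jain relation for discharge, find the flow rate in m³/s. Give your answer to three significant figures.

Q ≈ 0.199 m³/s

Swamee-Jain (Type II): Q = -0.965·√(gD⁵h_f/L)·ln[ε/(3.7D) + √(3.17ν²L/(gD³h_f))]
√(gD⁵h_f/L) = √(9.81·0.388⁵·3.61/801) = 0.01972
ε/(3.7D) = 9.06×10^-7; √(3.17ν²L/(gD³h_f)) = 2.79×10^-5
Q = -0.965·0.01972·ln(2.876×10^-5) = 0.1990 m³/s
Check: V = 1.68 m/s, Re = 8.21×10^5, f = 0.01208, h_f = 3.60 m ≈ 3.61 m ✓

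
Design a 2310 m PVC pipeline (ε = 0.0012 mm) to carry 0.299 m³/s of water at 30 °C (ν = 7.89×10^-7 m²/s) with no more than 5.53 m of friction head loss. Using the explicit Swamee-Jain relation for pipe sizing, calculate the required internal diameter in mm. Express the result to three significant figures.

D ≈ 522 mm

Swamee-Jain (Type III): D = 0.66·[ε^1.25·(LQ²/(gh_f))^4.75 + ν·Q^9.4·(L/(gh_f))^5.2]^0.04
LQ²/(gh_f) = 3.807; L/(gh_f) = 42.58
Term 1 = ε^1.25·(…)^4.75 = 2.27×10^-5; Term 2 = ν·Q^9.4·(…)^5.2 = 0.00276
D = 0.66·(2.27×10^-5 + 0.00276)^0.04 = 0.5216 m = 522 mm
Check: V = 1.40 m/s, Re = 9.25×10^5, f = 0.01182, h_f = 5.22 m ≈ 5.53 m ✓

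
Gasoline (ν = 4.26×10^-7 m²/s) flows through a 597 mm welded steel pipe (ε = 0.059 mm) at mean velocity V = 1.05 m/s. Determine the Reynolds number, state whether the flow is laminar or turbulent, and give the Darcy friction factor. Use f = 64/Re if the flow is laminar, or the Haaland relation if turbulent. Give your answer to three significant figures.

Re = VD/ν = 1.050·0.597/4.26×10^-7 = 1.47×10^6
Re > 4000 → turbulent; ε/D = 9.88×10^-5
Haaland: f = 0.01294

Re ≈ 1.47×10^6; turbulent; f ≈ 0.0129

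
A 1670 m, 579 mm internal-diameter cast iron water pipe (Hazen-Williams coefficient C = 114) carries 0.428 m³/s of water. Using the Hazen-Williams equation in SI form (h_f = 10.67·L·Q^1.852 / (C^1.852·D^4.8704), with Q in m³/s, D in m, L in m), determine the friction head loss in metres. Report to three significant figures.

h_f ≈ 8.22 m

h_f = 10.67·1670·0.428^1.852 / (114^1.852·0.579^4.8704) = 8.218 m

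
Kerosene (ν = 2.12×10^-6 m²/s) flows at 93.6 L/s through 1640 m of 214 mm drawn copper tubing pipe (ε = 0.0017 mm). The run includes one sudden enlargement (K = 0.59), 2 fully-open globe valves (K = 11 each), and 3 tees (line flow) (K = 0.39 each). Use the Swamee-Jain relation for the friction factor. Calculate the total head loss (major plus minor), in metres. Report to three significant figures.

V = 4Q/(πD²) = 2.602 m/s; V²/2g = 0.3452 m
Re = 2.63×10^5, ε/D = 7.94×10^-6 → f = 0.01483 (Swamee-Jain)
Major: h_f = f(L/D)·V²/2g = 0.01483·7664·0.3452 = 39.21 m
Minor: ΣK = 23.8; h_m = ΣK·V²/2g = 8.201 m
Total H_L = 39.21 + 8.201 = 47.42 m

H_L ≈ 47.4 m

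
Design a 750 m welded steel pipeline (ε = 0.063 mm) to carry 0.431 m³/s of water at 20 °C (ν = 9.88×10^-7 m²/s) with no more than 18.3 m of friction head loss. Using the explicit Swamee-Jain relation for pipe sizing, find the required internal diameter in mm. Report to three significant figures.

Swamee-Jain (Type III): D = 0.66·[ε^1.25·(LQ²/(gh_f))^4.75 + ν·Q^9.4·(L/(gh_f))^5.2]^0.04
LQ²/(gh_f) = 0.7761; L/(gh_f) = 4.178
Term 1 = ε^1.25·(…)^4.75 = 1.68×10^-6; Term 2 = ν·Q^9.4·(…)^5.2 = 6.13×10^-7
D = 0.66·(1.68×10^-6 + 6.13×10^-7)^0.04 = 0.3926 m = 393 mm
Check: V = 3.56 m/s, Re = 1.41×10^6, f = 0.01403, h_f = 17.3 m ≈ 18.3 m ✓

D ≈ 393 mm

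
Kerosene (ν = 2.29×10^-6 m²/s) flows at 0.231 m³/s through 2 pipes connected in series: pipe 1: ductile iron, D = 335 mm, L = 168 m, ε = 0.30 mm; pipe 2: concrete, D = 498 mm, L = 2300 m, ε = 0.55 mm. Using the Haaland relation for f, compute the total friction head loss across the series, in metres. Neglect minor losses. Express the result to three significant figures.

Pipe 1: V = 2.621 m/s, Re = 3.83×10^5, ε/D = 8.96×10^-4, f = 0.01988, h_1 = f(L/D)V²/2g = 3.491 m
Pipe 2: V = 1.186 m/s, Re = 2.58×10^5, ε/D = 0.00110, f = 0.02108, h_2 = f(L/D)V²/2g = 6.977 m
Series → Q common, losses add: H = Σh = 10.47 m

H ≈ 10.5 m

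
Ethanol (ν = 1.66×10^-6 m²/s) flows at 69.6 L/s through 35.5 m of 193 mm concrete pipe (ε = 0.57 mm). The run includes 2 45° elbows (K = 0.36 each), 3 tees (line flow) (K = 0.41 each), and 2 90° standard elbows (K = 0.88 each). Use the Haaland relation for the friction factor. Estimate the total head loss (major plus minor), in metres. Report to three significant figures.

H_L ≈ 2.48 m

V = 4Q/(πD²) = 2.379 m/s; V²/2g = 0.2885 m
Re = 2.77×10^5, ε/D = 0.00295 → f = 0.02654 (Haaland)
Major: h_f = f(L/D)·V²/2g = 0.02654·183.9·0.2885 = 1.409 m
Minor: ΣK = 3.71; h_m = ΣK·V²/2g = 1.070 m
Total H_L = 1.409 + 1.070 = 2.479 m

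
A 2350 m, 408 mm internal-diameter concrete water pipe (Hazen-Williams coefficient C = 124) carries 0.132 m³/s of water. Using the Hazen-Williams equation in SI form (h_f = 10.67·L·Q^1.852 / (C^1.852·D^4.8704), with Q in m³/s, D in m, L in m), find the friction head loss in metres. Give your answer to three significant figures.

h_f ≈ 6.16 m

h_f = 10.67·2350·0.132^1.852 / (124^1.852·0.408^4.8704) = 6.163 m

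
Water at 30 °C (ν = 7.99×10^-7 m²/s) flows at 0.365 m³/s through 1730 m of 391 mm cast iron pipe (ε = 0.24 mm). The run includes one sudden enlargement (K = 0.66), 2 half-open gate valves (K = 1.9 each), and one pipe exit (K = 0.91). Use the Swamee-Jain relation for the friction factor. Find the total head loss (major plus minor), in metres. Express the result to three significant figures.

V = 4Q/(πD²) = 3.040 m/s; V²/2g = 0.4710 m
Re = 1.49×10^6, ε/D = 6.14×10^-4 → f = 0.01787 (Swamee-Jain)
Major: h_f = f(L/D)·V²/2g = 0.01787·4425·0.4710 = 37.24 m
Minor: ΣK = 5.37; h_m = ΣK·V²/2g = 2.529 m
Total H_L = 37.24 + 2.529 = 39.77 m

H_L ≈ 39.8 m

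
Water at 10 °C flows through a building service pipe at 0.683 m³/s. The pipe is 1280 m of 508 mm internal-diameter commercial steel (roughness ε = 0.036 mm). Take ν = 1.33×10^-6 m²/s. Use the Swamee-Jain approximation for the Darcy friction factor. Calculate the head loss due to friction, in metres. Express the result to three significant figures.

h_f ≈ 18.6 m

V = 4Q/(πD²) = 4·0.683/(π·0.508²) = 3.370 m/s
Re = VD/ν = 3.370·0.508/1.33×10^-6 = 1.29×10^6 → turbulent
ε/D = 0.036/508 = 7.09×10^-5
Swamee-Jain: f = 0.01275
h_f = f(L/D)V²/(2g) = 0.01275·(1280/0.508)·3.370²/(2·9.81) = 18.60 m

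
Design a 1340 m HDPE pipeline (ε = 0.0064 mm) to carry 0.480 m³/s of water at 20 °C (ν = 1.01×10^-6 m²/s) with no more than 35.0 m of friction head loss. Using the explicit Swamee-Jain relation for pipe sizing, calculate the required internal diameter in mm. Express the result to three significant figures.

D ≈ 385 mm

Swamee-Jain (Type III): D = 0.66·[ε^1.25·(LQ²/(gh_f))^4.75 + ν·Q^9.4·(L/(gh_f))^5.2]^0.04
LQ²/(gh_f) = 0.8992; L/(gh_f) = 3.903
Term 1 = ε^1.25·(…)^4.75 = 1.94×10^-7; Term 2 = ν·Q^9.4·(…)^5.2 = 1.21×10^-6
D = 0.66·(1.94×10^-7 + 1.21×10^-6)^0.04 = 0.3850 m = 385 mm
Check: V = 4.12 m/s, Re = 1.57×10^6, f = 0.01129, h_f = 34.1 m ≈ 35.0 m ✓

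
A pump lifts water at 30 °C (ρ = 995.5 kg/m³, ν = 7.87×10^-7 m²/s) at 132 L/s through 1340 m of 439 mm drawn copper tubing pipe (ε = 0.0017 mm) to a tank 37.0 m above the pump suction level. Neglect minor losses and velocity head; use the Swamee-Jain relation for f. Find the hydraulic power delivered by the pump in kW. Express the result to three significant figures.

V = 4Q/(πD²) = 0.8721 m/s; Re = 4.86×10^5; ε/D = 3.87×10^-6; f = 0.01322
h_f = f(L/D)V²/2g = 1.564 m
Total head H = z + h_f = 37.0 + 1.564 = 38.56 m
P_hyd = ρgQH = 995.5·9.81·0.132·38.56 = 49.71 kW

P_hyd ≈ 49.7 kW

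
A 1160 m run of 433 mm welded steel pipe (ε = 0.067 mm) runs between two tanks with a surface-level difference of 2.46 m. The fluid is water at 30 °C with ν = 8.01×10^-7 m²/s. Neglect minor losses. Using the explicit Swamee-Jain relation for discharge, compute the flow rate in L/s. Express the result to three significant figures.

Swamee-Jain (Type II): Q = -0.965·√(gD⁵h_f/L)·ln[ε/(3.7D) + √(3.17ν²L/(gD³h_f))]
√(gD⁵h_f/L) = √(9.81·0.433⁵·2.46/1160) = 0.01779
ε/(3.7D) = 4.18×10^-5; √(3.17ν²L/(gD³h_f)) = 3.47×10^-5
Q = -0.965·0.01779·ln(7.652×10^-5) = 0.1628 m³/s
Check: V = 1.11 m/s, Re = 5.97×10^5, f = 0.01482, h_f = 2.47 m ≈ 2.46 m ✓

Q ≈ 163 L/s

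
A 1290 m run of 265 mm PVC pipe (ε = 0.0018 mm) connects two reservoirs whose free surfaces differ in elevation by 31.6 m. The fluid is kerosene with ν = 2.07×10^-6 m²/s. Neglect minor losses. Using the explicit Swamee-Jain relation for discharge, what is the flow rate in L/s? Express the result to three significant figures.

Q ≈ 167 L/s

Swamee-Jain (Type II): Q = -0.965·√(gD⁵h_f/L)·ln[ε/(3.7D) + √(3.17ν²L/(gD³h_f))]
√(gD⁵h_f/L) = √(9.81·0.265⁵·31.6/1290) = 0.01772
ε/(3.7D) = 1.84×10^-6; √(3.17ν²L/(gD³h_f)) = 5.51×10^-5
Q = -0.965·0.01772·ln(5.695×10^-5) = 0.1671 m³/s
Check: V = 3.03 m/s, Re = 3.88×10^5, f = 0.01380, h_f = 31.4 m ≈ 31.6 m ✓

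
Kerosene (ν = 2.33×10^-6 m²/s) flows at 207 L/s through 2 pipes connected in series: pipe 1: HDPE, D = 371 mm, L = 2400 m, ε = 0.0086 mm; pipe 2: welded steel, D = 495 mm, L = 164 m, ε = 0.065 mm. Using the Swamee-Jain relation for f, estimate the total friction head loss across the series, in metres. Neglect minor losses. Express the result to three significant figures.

H ≈ 18.0 m

Pipe 1: V = 1.915 m/s, Re = 3.05×10^5, ε/D = 2.32×10^-5, f = 0.01460, h_1 = f(L/D)V²/2g = 17.65 m
Pipe 2: V = 1.076 m/s, Re = 2.29×10^5, ε/D = 1.31×10^-4, f = 0.01632, h_2 = f(L/D)V²/2g = 0.3188 m
Series → Q common, losses add: H = Σh = 17.97 m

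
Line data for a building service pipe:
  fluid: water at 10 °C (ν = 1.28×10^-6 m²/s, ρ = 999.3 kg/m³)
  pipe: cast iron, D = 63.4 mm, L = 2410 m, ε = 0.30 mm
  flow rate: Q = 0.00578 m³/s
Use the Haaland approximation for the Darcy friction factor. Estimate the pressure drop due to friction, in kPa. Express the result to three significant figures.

Δp ≈ 1970 kPa

V = 4Q/(πD²) = 4·0.00578/(π·0.0634²) = 1.831 m/s
Re = VD/ν = 1.831·0.0634/1.28×10^-6 = 9.07×10^4 → turbulent
ε/D = 0.30/63.4 = 0.00473
Haaland: f = 0.03089
h_f = f(L/D)V²/(2g) = 0.03089·(2410/0.0634)·1.831²/(2·9.81) = 200.6 m
Δp = ρg·h_f = 999.3·9.81·200.6 = 1967 kPa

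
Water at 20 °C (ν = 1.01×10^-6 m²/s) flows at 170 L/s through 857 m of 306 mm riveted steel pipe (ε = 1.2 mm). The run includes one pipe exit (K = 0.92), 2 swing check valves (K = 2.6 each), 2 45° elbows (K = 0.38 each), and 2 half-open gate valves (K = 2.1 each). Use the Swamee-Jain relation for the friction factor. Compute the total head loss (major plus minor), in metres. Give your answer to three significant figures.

V = 4Q/(πD²) = 2.312 m/s; V²/2g = 0.2724 m
Re = 7.00×10^5, ε/D = 0.00392 → f = 0.02849 (Swamee-Jain)
Major: h_f = f(L/D)·V²/2g = 0.02849·2801·0.2724 = 21.73 m
Minor: ΣK = 11.1; h_m = ΣK·V²/2g = 3.018 m
Total H_L = 21.73 + 3.018 = 24.75 m

H_L ≈ 24.8 m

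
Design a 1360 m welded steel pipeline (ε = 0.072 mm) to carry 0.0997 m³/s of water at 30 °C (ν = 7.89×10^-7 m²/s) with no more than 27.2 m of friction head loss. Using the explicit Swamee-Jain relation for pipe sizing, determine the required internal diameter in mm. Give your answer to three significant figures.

D ≈ 235 mm

Swamee-Jain (Type III): D = 0.66·[ε^1.25·(LQ²/(gh_f))^4.75 + ν·Q^9.4·(L/(gh_f))^5.2]^0.04
LQ²/(gh_f) = 0.05066; L/(gh_f) = 5.097
Term 1 = ε^1.25·(…)^4.75 = 4.67×10^-12; Term 2 = ν·Q^9.4·(…)^5.2 = 1.45×10^-12
D = 0.66·(4.67×10^-12 + 1.45×10^-12)^0.04 = 0.2350 m = 235 mm
Check: V = 2.30 m/s, Re = 6.85×10^5, f = 0.01611, h_f = 25.1 m ≈ 27.2 m ✓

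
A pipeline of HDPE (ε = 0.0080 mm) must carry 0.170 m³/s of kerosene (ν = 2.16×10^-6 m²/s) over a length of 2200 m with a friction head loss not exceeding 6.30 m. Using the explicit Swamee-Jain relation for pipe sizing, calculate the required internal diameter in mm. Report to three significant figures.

D ≈ 423 mm

Swamee-Jain (Type III): D = 0.66·[ε^1.25·(LQ²/(gh_f))^4.75 + ν·Q^9.4·(L/(gh_f))^5.2]^0.04
LQ²/(gh_f) = 1.029; L/(gh_f) = 35.60
Term 1 = ε^1.25·(…)^4.75 = 4.87×10^-7; Term 2 = ν·Q^9.4·(…)^5.2 = 1.47×10^-5
D = 0.66·(4.87×10^-7 + 1.47×10^-5)^0.04 = 0.4235 m = 423 mm
Check: V = 1.21 m/s, Re = 2.37×10^5, f = 0.01523, h_f = 5.87 m ≈ 6.30 m ✓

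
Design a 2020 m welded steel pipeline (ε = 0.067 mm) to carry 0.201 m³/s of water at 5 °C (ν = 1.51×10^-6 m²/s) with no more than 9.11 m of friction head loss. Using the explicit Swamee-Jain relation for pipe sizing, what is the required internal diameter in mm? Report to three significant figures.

Swamee-Jain (Type III): D = 0.66·[ε^1.25·(LQ²/(gh_f))^4.75 + ν·Q^9.4·(L/(gh_f))^5.2]^0.04
LQ²/(gh_f) = 0.9132; L/(gh_f) = 22.60
Term 1 = ε^1.25·(…)^4.75 = 3.94×10^-6; Term 2 = ν·Q^9.4·(…)^5.2 = 4.68×10^-6
D = 0.66·(3.94×10^-6 + 4.68×10^-6)^0.04 = 0.4140 m = 414 mm
Check: V = 1.49 m/s, Re = 4.09×10^5, f = 0.01545, h_f = 8.57 m ≈ 9.11 m ✓

D ≈ 414 mm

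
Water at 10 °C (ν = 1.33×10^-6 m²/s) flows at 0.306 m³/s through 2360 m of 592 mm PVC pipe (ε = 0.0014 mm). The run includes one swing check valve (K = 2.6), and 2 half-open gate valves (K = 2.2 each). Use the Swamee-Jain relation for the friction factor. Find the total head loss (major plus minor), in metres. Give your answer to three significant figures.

H_L ≈ 3.74 m

V = 4Q/(πD²) = 1.112 m/s; V²/2g = 0.06299 m
Re = 4.95×10^5, ε/D = 2.36×10^-6 → f = 0.01315 (Swamee-Jain)
Major: h_f = f(L/D)·V²/2g = 0.01315·3986·0.06299 = 3.303 m
Minor: ΣK = 7.00; h_m = ΣK·V²/2g = 0.4409 m
Total H_L = 3.303 + 0.4409 = 3.744 m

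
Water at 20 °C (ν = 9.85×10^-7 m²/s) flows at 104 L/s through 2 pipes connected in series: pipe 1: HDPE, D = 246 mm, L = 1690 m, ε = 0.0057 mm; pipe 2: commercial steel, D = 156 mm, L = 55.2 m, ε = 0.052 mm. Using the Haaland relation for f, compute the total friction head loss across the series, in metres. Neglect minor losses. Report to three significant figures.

Pipe 1: V = 2.188 m/s, Re = 5.46×10^5, ε/D = 2.32×10^-5, f = 0.01315, h_1 = f(L/D)V²/2g = 22.05 m
Pipe 2: V = 5.441 m/s, Re = 8.62×10^5, ε/D = 3.33×10^-4, f = 0.01598, h_2 = f(L/D)V²/2g = 8.535 m
Series → Q common, losses add: H = Σh = 30.58 m

H ≈ 30.6 m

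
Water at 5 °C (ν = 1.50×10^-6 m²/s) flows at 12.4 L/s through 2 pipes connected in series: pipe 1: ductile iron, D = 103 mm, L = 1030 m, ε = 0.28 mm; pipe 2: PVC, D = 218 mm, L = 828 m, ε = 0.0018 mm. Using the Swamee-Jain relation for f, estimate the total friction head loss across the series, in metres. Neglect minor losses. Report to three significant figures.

H ≈ 31.0 m

Pipe 1: V = 1.488 m/s, Re = 1.02×10^5, ε/D = 0.00272, f = 0.02706, h_1 = f(L/D)V²/2g = 30.54 m
Pipe 2: V = 0.3322 m/s, Re = 4.83×10^4, ε/D = 8.26×10^-6, f = 0.02096, h_2 = f(L/D)V²/2g = 0.4478 m
Series → Q common, losses add: H = Σh = 30.99 m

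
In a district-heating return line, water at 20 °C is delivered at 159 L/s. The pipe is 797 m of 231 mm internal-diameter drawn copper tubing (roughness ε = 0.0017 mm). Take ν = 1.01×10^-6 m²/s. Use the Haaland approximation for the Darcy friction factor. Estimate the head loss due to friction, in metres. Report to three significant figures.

h_f ≈ 30.3 m

V = 4Q/(πD²) = 4·0.159/(π·0.231²) = 3.794 m/s
Re = VD/ν = 3.794·0.231/1.01×10^-6 = 8.68×10^5 → turbulent
ε/D = 0.0017/231 = 7.36×10^-6
Haaland: f = 0.01199
h_f = f(L/D)V²/(2g) = 0.01199·(797/0.231)·3.794²/(2·9.81) = 30.34 m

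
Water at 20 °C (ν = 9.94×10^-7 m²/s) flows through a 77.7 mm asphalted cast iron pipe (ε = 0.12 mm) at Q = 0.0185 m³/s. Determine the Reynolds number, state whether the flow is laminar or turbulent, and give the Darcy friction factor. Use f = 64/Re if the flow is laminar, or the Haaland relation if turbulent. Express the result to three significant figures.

Re ≈ 3.05×10^5; turbulent; f ≈ 0.0226

V = 4Q/(πD²) = 3.902 m/s
Re = VD/ν = 3.902·0.0777/9.94×10^-7 = 3.05×10^5
Re > 4000 → turbulent; ε/D = 0.00154
Haaland: f = 0.02256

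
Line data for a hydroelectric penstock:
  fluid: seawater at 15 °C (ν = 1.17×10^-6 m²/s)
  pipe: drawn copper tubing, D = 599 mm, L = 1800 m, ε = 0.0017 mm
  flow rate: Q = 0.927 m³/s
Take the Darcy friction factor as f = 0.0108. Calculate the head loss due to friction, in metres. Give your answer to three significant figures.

h_f ≈ 17.9 m

V = 4Q/(πD²) = 4·0.927/(π·0.599²) = 3.290 m/s
h_f = f(L/D)V²/(2g) = 0.01080·(1800/0.599)·3.290²/(2·9.81) = 17.90 m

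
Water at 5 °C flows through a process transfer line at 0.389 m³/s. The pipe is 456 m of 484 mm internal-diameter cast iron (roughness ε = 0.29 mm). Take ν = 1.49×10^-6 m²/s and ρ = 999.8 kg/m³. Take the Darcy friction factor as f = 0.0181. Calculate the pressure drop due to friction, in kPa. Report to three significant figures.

Δp ≈ 38.1 kPa

V = 4Q/(πD²) = 4·0.389/(π·0.484²) = 2.114 m/s
h_f = f(L/D)V²/(2g) = 0.01810·(456/0.484)·2.114²/(2·9.81) = 3.885 m
Δp = ρg·h_f = 999.8·9.81·3.885 = 38.11 kPa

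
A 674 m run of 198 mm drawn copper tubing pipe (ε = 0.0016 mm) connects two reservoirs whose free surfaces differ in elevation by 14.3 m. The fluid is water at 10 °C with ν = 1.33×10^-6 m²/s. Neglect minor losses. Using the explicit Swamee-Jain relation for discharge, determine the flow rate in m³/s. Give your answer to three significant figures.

Q ≈ 0.0745 m³/s

Swamee-Jain (Type II): Q = -0.965·√(gD⁵h_f/L)·ln[ε/(3.7D) + √(3.17ν²L/(gD³h_f))]
√(gD⁵h_f/L) = √(9.81·0.198⁵·14.3/674) = 0.007959
ε/(3.7D) = 2.18×10^-6; √(3.17ν²L/(gD³h_f)) = 5.89×10^-5
Q = -0.965·0.007959·ln(6.110×10^-5) = 0.07452 m³/s
Check: V = 2.42 m/s, Re = 3.60×10^5, f = 0.01400, h_f = 14.2 m ≈ 14.3 m ✓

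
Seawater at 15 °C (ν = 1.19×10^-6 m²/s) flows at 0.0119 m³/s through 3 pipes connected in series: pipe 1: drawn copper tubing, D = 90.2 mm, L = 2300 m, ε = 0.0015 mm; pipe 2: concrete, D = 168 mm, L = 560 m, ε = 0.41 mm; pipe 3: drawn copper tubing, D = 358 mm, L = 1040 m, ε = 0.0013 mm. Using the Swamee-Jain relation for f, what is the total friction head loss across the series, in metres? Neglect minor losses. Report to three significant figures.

Pipe 1: V = 1.862 m/s, Re = 1.41×10^5, ε/D = 1.66×10^-5, f = 0.01677, h_1 = f(L/D)V²/2g = 75.57 m
Pipe 2: V = 0.5368 m/s, Re = 7.58×10^4, ε/D = 0.00244, f = 0.02689, h_2 = f(L/D)V²/2g = 1.316 m
Pipe 3: V = 0.1182 m/s, Re = 3.56×10^4, ε/D = 3.63×10^-6, f = 0.02246, h_3 = f(L/D)V²/2g = 0.04648 m
Series → Q common, losses add: H = Σh = 76.93 m

H ≈ 76.9 m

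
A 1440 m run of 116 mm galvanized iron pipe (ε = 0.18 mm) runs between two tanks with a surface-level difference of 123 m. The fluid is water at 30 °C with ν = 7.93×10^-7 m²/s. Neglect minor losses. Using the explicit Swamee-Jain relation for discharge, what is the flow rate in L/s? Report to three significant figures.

Swamee-Jain (Type II): Q = -0.965·√(gD⁵h_f/L)·ln[ε/(3.7D) + √(3.17ν²L/(gD³h_f))]
√(gD⁵h_f/L) = √(9.81·0.116⁵·123/1440) = 0.004195
ε/(3.7D) = 4.19×10^-4; √(3.17ν²L/(gD³h_f)) = 3.90×10^-5
Q = -0.965·0.004195·ln(4.584×10^-4) = 0.03112 m³/s
Check: V = 2.94 m/s, Re = 4.31×10^5, f = 0.02255, h_f = 124 m ≈ 123 m ✓

Q ≈ 31.1 L/s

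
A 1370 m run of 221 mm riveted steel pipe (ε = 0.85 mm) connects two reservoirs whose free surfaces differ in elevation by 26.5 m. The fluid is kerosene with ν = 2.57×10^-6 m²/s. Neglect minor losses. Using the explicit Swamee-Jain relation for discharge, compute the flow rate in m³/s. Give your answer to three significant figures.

Q ≈ 0.0654 m³/s

Swamee-Jain (Type II): Q = -0.965·√(gD⁵h_f/L)·ln[ε/(3.7D) + √(3.17ν²L/(gD³h_f))]
√(gD⁵h_f/L) = √(9.81·0.221⁵·26.5/1370) = 0.01000
ε/(3.7D) = 0.00104; √(3.17ν²L/(gD³h_f)) = 1.01×10^-4
Q = -0.965·0.01000·ln(0.001141) = 0.06540 m³/s
Check: V = 1.70 m/s, Re = 1.47×10^5, f = 0.02907, h_f = 26.7 m ≈ 26.5 m ✓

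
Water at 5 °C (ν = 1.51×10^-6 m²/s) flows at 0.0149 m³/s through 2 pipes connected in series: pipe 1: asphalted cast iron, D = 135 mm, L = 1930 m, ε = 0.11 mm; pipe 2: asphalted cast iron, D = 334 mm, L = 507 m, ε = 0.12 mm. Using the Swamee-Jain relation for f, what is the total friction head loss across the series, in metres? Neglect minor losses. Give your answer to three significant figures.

Pipe 1: V = 1.041 m/s, Re = 9.31×10^4, ε/D = 8.15×10^-4, f = 0.02184, h_1 = f(L/D)V²/2g = 17.25 m
Pipe 2: V = 0.1701 m/s, Re = 3.76×10^4, ε/D = 3.59×10^-4, f = 0.02335, h_2 = f(L/D)V²/2g = 0.05225 m
Series → Q common, losses add: H = Σh = 17.30 m

H ≈ 17.3 m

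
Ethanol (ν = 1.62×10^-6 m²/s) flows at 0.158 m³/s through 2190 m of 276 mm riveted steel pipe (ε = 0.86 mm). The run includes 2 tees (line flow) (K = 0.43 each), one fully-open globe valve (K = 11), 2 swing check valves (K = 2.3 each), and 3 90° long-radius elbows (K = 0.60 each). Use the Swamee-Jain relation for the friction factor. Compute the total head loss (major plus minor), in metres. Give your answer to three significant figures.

H_L ≈ 82.2 m

V = 4Q/(πD²) = 2.641 m/s; V²/2g = 0.3555 m
Re = 4.50×10^5, ε/D = 0.00312 → f = 0.02686 (Swamee-Jain)
Major: h_f = f(L/D)·V²/2g = 0.02686·7935·0.3555 = 75.75 m
Minor: ΣK = 18.3; h_m = ΣK·V²/2g = 6.491 m
Total H_L = 75.75 + 6.491 = 82.24 m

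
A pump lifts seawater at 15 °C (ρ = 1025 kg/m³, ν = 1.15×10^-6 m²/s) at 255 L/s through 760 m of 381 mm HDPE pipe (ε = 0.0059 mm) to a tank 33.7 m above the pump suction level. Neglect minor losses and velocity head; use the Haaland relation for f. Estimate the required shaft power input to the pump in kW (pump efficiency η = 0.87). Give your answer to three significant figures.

V = 4Q/(πD²) = 2.237 m/s; Re = 7.41×10^5; ε/D = 1.55×10^-5; f = 0.01243
h_f = f(L/D)V²/2g = 6.320 m
Total head H = z + h_f = 33.7 + 6.320 = 40.02 m
P_hyd = ρgQH = 1025·9.81·0.255·40.02 = 102.6 kW
P_shaft = P_hyd/η = 102.6/0.87 = 117.9 kW

P_shaft ≈ 118 kW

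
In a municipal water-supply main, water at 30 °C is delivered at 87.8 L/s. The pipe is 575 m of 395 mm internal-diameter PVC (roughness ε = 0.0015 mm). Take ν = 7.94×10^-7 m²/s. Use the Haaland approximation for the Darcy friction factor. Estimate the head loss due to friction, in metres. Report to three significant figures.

h_f ≈ 0.530 m

V = 4Q/(πD²) = 4·0.0878/(π·0.395²) = 0.7165 m/s
Re = VD/ν = 0.7165·0.395/7.94×10^-7 = 3.56×10^5 → turbulent
ε/D = 0.0015/395 = 3.80×10^-6
Haaland: f = 0.01392
h_f = f(L/D)V²/(2g) = 0.01392·(575/0.395)·0.7165²/(2·9.81) = 0.5303 m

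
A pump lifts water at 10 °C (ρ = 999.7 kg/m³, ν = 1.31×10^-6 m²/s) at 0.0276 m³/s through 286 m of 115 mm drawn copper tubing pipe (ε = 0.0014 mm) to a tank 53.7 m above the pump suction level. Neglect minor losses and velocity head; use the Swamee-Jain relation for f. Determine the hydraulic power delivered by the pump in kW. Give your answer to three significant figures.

V = 4Q/(πD²) = 2.657 m/s; Re = 2.33×10^5; ε/D = 1.22×10^-5; f = 0.01520
h_f = f(L/D)V²/2g = 13.60 m
Total head H = z + h_f = 53.7 + 13.60 = 67.30 m
P_hyd = ρgQH = 999.7·9.81·0.0276·67.30 = 18.22 kW

P_hyd ≈ 18.2 kW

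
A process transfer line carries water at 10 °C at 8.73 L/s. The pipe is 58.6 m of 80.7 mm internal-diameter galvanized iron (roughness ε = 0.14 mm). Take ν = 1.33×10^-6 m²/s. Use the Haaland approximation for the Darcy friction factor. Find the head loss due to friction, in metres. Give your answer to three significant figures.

V = 4Q/(πD²) = 4·0.00873/(π·0.0807²) = 1.707 m/s
Re = VD/ν = 1.707·0.0807/1.33×10^-6 = 1.04×10^5 → turbulent
ε/D = 0.14/80.7 = 0.00173
Haaland: f = 0.02420
h_f = f(L/D)V²/(2g) = 0.02420·(58.6/0.0807)·1.707²/(2·9.81) = 2.609 m

h_f ≈ 2.61 m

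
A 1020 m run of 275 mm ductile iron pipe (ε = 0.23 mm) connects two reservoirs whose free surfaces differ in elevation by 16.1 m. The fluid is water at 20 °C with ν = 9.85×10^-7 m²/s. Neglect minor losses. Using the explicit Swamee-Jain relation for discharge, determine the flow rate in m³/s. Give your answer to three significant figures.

Q ≈ 0.124 m³/s

Swamee-Jain (Type II): Q = -0.965·√(gD⁵h_f/L)·ln[ε/(3.7D) + √(3.17ν²L/(gD³h_f))]
√(gD⁵h_f/L) = √(9.81·0.275⁵·16.1/1020) = 0.01561
ε/(3.7D) = 2.26×10^-4; √(3.17ν²L/(gD³h_f)) = 3.09×10^-5
Q = -0.965·0.01561·ln(2.569×10^-4) = 0.1245 m³/s
Check: V = 2.10 m/s, Re = 5.85×10^5, f = 0.01951, h_f = 16.2 m ≈ 16.1 m ✓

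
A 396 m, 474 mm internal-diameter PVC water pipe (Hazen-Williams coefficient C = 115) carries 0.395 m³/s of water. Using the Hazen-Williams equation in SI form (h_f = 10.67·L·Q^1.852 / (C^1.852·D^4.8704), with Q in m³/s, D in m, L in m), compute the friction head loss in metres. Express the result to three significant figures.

h_f ≈ 4.38 m

h_f = 10.67·396·0.395^1.852 / (115^1.852·0.474^4.8704) = 4.380 m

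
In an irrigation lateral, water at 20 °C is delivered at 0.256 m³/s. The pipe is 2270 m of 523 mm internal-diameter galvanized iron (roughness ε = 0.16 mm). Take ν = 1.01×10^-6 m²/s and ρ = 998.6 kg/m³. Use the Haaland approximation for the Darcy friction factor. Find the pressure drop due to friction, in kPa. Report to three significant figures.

Δp ≈ 49.2 kPa

V = 4Q/(πD²) = 4·0.256/(π·0.523²) = 1.192 m/s
Re = VD/ν = 1.192·0.523/1.01×10^-6 = 6.17×10^5 → turbulent
ε/D = 0.16/523 = 3.06×10^-4
Haaland: f = 0.01600
h_f = f(L/D)V²/(2g) = 0.01600·(2270/0.523)·1.192²/(2·9.81) = 5.027 m
Δp = ρg·h_f = 998.6·9.81·5.027 = 49.25 kPa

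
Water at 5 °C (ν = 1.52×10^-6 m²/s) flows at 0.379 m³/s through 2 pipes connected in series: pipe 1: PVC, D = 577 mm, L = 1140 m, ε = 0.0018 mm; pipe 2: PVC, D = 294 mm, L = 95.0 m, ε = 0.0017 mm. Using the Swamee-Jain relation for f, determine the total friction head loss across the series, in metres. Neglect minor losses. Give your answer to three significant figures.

H ≈ 8.69 m

Pipe 1: V = 1.449 m/s, Re = 5.50×10^5, ε/D = 3.12×10^-6, f = 0.01292, h_1 = f(L/D)V²/2g = 2.734 m
Pipe 2: V = 5.583 m/s, Re = 1.08×10^6, ε/D = 5.78×10^-6, f = 0.01161, h_2 = f(L/D)V²/2g = 5.960 m
Series → Q common, losses add: H = Σh = 8.694 m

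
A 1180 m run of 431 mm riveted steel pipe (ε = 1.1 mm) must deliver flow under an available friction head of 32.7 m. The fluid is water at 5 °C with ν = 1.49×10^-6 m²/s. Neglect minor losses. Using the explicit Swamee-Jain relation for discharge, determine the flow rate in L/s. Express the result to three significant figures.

Swamee-Jain (Type II): Q = -0.965·√(gD⁵h_f/L)·ln[ε/(3.7D) + √(3.17ν²L/(gD³h_f))]
√(gD⁵h_f/L) = √(9.81·0.431⁵·32.7/1180) = 0.06359
ε/(3.7D) = 6.90×10^-4; √(3.17ν²L/(gD³h_f)) = 1.80×10^-5
Q = -0.965·0.06359·ln(7.078×10^-4) = 0.4451 m³/s
Check: V = 3.05 m/s, Re = 8.82×10^5, f = 0.02527, h_f = 32.8 m ≈ 32.7 m ✓

Q ≈ 445 L/s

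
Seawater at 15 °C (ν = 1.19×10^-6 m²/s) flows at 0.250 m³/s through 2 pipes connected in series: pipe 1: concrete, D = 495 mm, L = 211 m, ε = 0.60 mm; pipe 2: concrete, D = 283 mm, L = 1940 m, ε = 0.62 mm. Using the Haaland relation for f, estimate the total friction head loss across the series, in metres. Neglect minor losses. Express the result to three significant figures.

H ≈ 134 m

Pipe 1: V = 1.299 m/s, Re = 5.40×10^5, ε/D = 0.00121, f = 0.02105, h_1 = f(L/D)V²/2g = 0.7719 m
Pipe 2: V = 3.974 m/s, Re = 9.45×10^5, ε/D = 0.00219, f = 0.02421, h_2 = f(L/D)V²/2g = 133.6 m
Series → Q common, losses add: H = Σh = 134.4 m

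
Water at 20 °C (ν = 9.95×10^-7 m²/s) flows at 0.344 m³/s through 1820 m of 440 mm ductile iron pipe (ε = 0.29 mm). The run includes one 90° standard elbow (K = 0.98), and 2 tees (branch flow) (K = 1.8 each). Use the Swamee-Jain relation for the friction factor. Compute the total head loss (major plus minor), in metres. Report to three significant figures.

H_L ≈ 20.9 m

V = 4Q/(πD²) = 2.262 m/s; V²/2g = 0.2609 m
Re = 1.00×10^6, ε/D = 6.59×10^-4 → f = 0.01829 (Swamee-Jain)
Major: h_f = f(L/D)·V²/2g = 0.01829·4136·0.2609 = 19.74 m
Minor: ΣK = 4.58; h_m = ΣK·V²/2g = 1.195 m
Total H_L = 19.74 + 1.195 = 20.93 m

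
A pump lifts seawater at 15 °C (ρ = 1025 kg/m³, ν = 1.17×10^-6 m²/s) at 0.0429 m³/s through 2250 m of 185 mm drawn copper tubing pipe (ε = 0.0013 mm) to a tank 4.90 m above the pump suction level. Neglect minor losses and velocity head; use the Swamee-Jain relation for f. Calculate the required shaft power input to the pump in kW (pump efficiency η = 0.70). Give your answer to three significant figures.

V = 4Q/(πD²) = 1.596 m/s; Re = 2.52×10^5; ε/D = 7.03×10^-6; f = 0.01493
h_f = f(L/D)V²/2g = 23.57 m
Total head H = z + h_f = 4.90 + 23.57 = 28.47 m
P_hyd = ρgQH = 1025·9.81·0.0429·28.47 = 12.28 kW
P_shaft = P_hyd/η = 12.28/0.70 = 17.54 kW

P_shaft ≈ 17.5 kW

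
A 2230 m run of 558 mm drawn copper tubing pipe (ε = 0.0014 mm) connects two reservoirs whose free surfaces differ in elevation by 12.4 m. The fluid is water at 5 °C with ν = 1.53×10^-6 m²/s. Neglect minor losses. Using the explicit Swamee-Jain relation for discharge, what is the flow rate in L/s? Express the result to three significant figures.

Swamee-Jain (Type II): Q = -0.965·√(gD⁵h_f/L)·ln[ε/(3.7D) + √(3.17ν²L/(gD³h_f))]
√(gD⁵h_f/L) = √(9.81·0.558⁵·12.4/2230) = 0.05432
ε/(3.7D) = 6.78×10^-7; √(3.17ν²L/(gD³h_f)) = 2.80×10^-5
Q = -0.965·0.05432·ln(2.866×10^-5) = 0.5483 m³/s
Check: V = 2.24 m/s, Re = 8.18×10^5, f = 0.01207, h_f = 12.4 m ≈ 12.4 m ✓

Q ≈ 548 L/s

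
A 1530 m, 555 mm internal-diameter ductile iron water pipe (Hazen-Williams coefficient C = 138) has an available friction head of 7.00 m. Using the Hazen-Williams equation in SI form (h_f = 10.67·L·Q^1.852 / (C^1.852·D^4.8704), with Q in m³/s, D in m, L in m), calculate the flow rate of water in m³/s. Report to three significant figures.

Rearranging: Q = [h_f·C^1.852·D^4.8704 / (10.67·L)]^(1/1.852)
Q = [7.00·138^1.852·0.555^4.8704 / (10.67·1530)]^0.540 = 0.4456 m³/s

Q ≈ 0.446 m³/s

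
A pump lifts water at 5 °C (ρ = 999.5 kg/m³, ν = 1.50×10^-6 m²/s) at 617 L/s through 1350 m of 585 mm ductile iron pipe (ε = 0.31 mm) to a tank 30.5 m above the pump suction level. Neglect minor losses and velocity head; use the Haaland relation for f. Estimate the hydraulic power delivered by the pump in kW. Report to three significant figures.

V = 4Q/(πD²) = 2.296 m/s; Re = 8.95×10^5; ε/D = 5.30×10^-4; f = 0.01742
h_f = f(L/D)V²/2g = 10.80 m
Total head H = z + h_f = 30.5 + 10.80 = 41.30 m
P_hyd = ρgQH = 999.5·9.81·0.617·41.30 = 249.8 kW

P_hyd ≈ 250 kW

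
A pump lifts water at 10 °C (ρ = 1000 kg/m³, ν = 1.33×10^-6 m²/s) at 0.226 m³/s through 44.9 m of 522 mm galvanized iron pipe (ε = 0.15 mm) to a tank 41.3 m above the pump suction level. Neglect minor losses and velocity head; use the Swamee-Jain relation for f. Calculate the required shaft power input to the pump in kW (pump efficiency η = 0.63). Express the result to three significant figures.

P_shaft ≈ 146 kW

V = 4Q/(πD²) = 1.056 m/s; Re = 4.14×10^5; ε/D = 2.87×10^-4; f = 0.01650
h_f = f(L/D)V²/2g = 0.08068 m
Total head H = z + h_f = 41.3 + 0.08068 = 41.38 m
P_hyd = ρgQH = 1000·9.81·0.226·41.38 = 91.74 kW
P_shaft = P_hyd/η = 91.74/0.63 = 145.6 kW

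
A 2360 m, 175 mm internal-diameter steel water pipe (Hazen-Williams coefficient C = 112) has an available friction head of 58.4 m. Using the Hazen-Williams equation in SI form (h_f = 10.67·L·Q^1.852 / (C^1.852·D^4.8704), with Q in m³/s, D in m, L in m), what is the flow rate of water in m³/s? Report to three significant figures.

Q ≈ 0.0432 m³/s

Rearranging: Q = [h_f·C^1.852·D^4.8704 / (10.67·L)]^(1/1.852)
Q = [58.4·112^1.852·0.175^4.8704 / (10.67·2360)]^0.540 = 0.04325 m³/s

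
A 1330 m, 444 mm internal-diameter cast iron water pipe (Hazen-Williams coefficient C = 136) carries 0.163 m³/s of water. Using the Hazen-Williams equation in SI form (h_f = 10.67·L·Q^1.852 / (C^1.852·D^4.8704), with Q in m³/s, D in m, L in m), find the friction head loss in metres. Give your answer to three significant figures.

h_f = 10.67·1330·0.163^1.852 / (136^1.852·0.444^4.8704) = 2.878 m

h_f ≈ 2.88 m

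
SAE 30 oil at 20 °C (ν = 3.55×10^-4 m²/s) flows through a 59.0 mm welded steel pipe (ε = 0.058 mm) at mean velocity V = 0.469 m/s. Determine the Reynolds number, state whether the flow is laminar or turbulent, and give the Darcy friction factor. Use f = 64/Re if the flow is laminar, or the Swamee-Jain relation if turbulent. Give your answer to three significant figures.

Re ≈ 77.9; laminar; f = 64/Re ≈ 0.821

Re = VD/ν = 0.4690·0.0590/3.55×10^-4 = 77.9
Re < 2300 → laminar → f = 64/Re = 0.8211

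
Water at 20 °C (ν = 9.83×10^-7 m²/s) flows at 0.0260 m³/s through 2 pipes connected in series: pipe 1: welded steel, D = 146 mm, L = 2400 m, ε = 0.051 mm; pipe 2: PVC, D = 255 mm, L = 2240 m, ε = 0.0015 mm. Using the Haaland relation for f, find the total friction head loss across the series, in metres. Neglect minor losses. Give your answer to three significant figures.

Pipe 1: V = 1.553 m/s, Re = 2.31×10^5, ε/D = 3.49×10^-4, f = 0.01755, h_1 = f(L/D)V²/2g = 35.46 m
Pipe 2: V = 0.5091 m/s, Re = 1.32×10^5, ε/D = 5.88×10^-6, f = 0.01686, h_2 = f(L/D)V²/2g = 1.956 m
Series → Q common, losses add: H = Σh = 37.41 m

H ≈ 37.4 m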